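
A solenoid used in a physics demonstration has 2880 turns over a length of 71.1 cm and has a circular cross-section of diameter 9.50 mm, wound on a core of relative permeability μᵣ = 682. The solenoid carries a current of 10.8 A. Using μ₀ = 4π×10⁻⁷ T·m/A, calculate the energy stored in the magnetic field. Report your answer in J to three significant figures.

U ≈ 41.3 J

A = π(d/2)² = π(4.750×10^-3 m)² = 7.088×10^-5 m².
L = μ₀μᵣN²A/ℓ = (4π×10⁻⁷)(682)(2880)²(7.088×10^-5)/(0.711) = 0.7087 H.
U = ½LI² = ½(0.7087)(10.8)² = 41.33 J.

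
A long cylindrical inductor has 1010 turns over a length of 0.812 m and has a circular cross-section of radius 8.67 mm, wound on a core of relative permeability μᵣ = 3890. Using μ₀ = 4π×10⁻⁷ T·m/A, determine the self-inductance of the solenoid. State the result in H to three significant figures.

A = πr² = π(8.670×10^-3 m)² = 2.362×10^-4 m².
For a long solenoid, L = μ₀μᵣN²A/ℓ.
L = (4π×10⁻⁷)(3890)(1010)²(2.362×10^-4)/(0.812 m) = 1.45 H.

L ≈ 1.45 H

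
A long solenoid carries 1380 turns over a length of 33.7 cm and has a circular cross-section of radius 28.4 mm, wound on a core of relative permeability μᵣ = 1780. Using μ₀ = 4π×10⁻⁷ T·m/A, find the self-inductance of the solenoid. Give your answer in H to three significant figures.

L ≈ 32.0 H

A = πr² = π(2.840×10^-2 m)² = 2.534×10^-3 m².
For a long solenoid, L = μ₀μᵣN²A/ℓ.
L = (4π×10⁻⁷)(1780)(1380)²(2.534×10^-3)/(0.337 m) = 32.03 H.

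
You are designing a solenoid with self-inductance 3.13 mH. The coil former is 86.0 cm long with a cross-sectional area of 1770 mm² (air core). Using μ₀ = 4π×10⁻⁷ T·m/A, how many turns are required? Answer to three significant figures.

A = 1770 mm² = 1.770×10^-3 m².
From L = μ₀N²A/ℓ, N = √(Lℓ / (μ₀A)).
N = √[(3.130×10^-3)(0.86) / ((4π×10⁻⁷)×1.770×10^-3)] = √(1.210×10^6) ≈ 1100.1.

N ≈ 1100 turns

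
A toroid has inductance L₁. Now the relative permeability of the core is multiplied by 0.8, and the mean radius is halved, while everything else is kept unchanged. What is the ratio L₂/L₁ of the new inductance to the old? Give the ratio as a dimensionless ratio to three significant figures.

L₂/L₁ = 1.60

For a toroid, L ∝ μᵣN²A/R.
L₂/L₁ = (0.8) × (0.5)^-1 = 1.60.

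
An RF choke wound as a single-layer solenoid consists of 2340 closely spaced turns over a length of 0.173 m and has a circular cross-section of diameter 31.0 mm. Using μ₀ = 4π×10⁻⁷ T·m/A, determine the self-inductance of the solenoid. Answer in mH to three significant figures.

A = π(d/2)² = π(1.550×10^-2 m)² = 7.548×10^-4 m².
For a long solenoid, L = μ₀N²A/ℓ.
L = (4π×10⁻⁷)(2340)²(7.548×10^-4)/(0.173 m) = 3.002×10^-2 H.

L ≈ 30.0 mH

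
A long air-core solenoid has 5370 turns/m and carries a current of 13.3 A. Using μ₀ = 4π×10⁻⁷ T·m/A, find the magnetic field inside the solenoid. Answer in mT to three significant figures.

Inside a long solenoid, B = μ₀nI.
B = (4π×10⁻⁷)(5.370×10^3 m⁻¹)(13.3 A) = 8.975×10^-2 T.

B ≈ 89.8 mT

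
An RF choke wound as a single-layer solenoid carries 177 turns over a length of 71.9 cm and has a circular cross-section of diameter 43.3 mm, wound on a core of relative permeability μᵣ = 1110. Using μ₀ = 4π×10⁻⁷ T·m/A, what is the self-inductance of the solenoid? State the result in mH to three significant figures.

L ≈ 89.5 mH

A = π(d/2)² = π(2.165×10^-2 m)² = 1.473×10^-3 m².
For a long solenoid, L = μ₀μᵣN²A/ℓ.
L = (4π×10⁻⁷)(1110)(177)²(1.473×10^-3)/(0.719 m) = 8.950×10^-2 H.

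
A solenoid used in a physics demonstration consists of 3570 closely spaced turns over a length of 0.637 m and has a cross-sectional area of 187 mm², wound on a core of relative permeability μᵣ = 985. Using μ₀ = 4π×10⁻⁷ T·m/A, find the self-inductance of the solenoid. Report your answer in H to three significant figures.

L ≈ 4.63 H

A = 187 mm² = 1.870×10^-4 m².
For a long solenoid, L = μ₀μᵣN²A/ℓ.
L = (4π×10⁻⁷)(985)(3570)²(1.870×10^-4)/(0.637 m) = 4.631 H.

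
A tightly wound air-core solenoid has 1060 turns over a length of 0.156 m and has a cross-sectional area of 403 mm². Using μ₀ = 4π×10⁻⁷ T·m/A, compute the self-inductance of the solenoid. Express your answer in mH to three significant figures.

L ≈ 3.65 mH

A = 403 mm² = 4.030×10^-4 m².
For a long solenoid, L = μ₀N²A/ℓ.
L = (4π×10⁻⁷)(1060)²(4.030×10^-4)/(0.156 m) = 3.648×10^-3 H.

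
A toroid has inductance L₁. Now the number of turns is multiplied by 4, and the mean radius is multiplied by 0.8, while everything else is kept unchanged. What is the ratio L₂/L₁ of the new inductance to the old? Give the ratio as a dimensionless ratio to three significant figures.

For a toroid, L ∝ μᵣN²A/R.
L₂/L₁ = (4)^2 × (0.8)^-1 = 20.0.

L₂/L₁ = 20.0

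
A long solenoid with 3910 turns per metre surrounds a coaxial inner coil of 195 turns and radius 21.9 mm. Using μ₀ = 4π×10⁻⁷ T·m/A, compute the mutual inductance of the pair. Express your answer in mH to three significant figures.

The outer solenoid produces a uniform field B₁ = μ₀n₁I₁ across the inner coil,
so the flux linkage is N₂Φ = N₂B₁A₂ = μ₀n₁N₂A₂·I₁, giving M = μ₀n₁N₂A₂.
A₂ = πr² = π(2.190×10^-2 m)² = 1.507×10^-3 m².
M = (4π×10⁻⁷)(3910)(195)(1.507×10^-3) = 1.444×10^-3 H.

M ≈ 1.44 mH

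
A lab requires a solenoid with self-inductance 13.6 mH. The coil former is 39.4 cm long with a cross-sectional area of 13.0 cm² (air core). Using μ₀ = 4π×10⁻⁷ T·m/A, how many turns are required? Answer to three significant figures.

N ≈ 1810 turns

A = 13.0 cm² = 1.300×10^-3 m².
From L = μ₀N²A/ℓ, N = √(Lℓ / (μ₀A)).
N = √[(1.360×10^-2)(0.394) / ((4π×10⁻⁷)×1.300×10^-3)] = √(3.280×10^6) ≈ 1811.1.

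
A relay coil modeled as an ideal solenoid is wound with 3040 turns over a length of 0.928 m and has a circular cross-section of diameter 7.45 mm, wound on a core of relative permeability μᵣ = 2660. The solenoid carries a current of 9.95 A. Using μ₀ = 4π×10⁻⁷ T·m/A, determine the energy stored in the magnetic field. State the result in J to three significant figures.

U ≈ 71.8 J

A = π(d/2)² = π(3.725×10^-3 m)² = 4.359×10^-5 m².
L = μ₀μᵣN²A/ℓ = (4π×10⁻⁷)(2660)(3040)²(4.359×10^-5)/(0.928) = 1.451 H.
U = ½LI² = ½(1.451)(9.95)² = 71.83 J.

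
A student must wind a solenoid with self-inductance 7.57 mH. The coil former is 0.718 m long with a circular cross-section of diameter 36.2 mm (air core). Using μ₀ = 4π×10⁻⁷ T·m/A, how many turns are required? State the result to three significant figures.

N ≈ 2050 turns

A = π(d/2)² = π(1.810×10^-2 m)² = 1.029×10^-3 m².
From L = μ₀N²A/ℓ, N = √(Lℓ / (μ₀A)).
N = √[(7.570×10^-3)(0.718) / ((4π×10⁻⁷)×1.029×10^-3)] = √(4.202×10^6) ≈ 2050.0.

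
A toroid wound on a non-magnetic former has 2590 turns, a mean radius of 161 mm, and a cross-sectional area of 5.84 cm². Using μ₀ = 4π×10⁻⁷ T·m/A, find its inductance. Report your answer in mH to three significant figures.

For a thin toroid, L = μ₀N²A/(2πR).
L = (4π×10⁻⁷)(2590)²(5.840×10^-4) / (2π×0.161 m) = 4.866×10^-3 H.

L ≈ 4.87 mH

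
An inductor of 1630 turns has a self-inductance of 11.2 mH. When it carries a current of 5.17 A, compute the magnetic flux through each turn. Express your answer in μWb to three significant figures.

From L = NΦ_B/I, the flux per turn is Φ_B = LI/N.
Φ_B = (1.120×10^-2 H)(5.17 A)/1630 = 3.552×10^-5 Wb.

Φ_B ≈ 35.5 μWb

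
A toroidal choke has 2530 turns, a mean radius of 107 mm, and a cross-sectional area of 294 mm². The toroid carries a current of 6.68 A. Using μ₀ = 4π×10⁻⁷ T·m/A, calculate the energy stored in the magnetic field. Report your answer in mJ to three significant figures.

L = μ₀N²A/(2πR) = (4π×10⁻⁷)(2530)²(2.940×10^-4)/(2π×0.107) = 3.518×10^-3 H.
U = ½LI² = ½(3.518×10^-3)(6.68)² = 7.848×10^-2 J.

U ≈ 78.5 mJ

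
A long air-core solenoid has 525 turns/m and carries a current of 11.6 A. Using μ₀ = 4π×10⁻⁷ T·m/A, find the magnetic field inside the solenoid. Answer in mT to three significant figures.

B ≈ 7.65 mT

Inside a long solenoid, B = μ₀nI.
B = (4π×10⁻⁷)(525 m⁻¹)(11.6 A) = 7.653×10^-3 T.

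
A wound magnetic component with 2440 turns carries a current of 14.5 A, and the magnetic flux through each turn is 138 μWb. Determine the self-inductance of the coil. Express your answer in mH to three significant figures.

L ≈ 23.2 mH

Self-inductance is defined by L = NΦ_B/I (flux linkage over current).
L = (2440)(1.380×10^-4 Wb)/(14.5 A) = 2.322×10^-2 H.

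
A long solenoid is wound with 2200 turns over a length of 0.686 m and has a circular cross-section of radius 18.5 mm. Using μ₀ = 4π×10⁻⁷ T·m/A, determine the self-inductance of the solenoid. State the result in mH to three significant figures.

L ≈ 9.53 mH

A = πr² = π(1.850×10^-2 m)² = 1.075×10^-3 m².
For a long solenoid, L = μ₀N²A/ℓ.
L = (4π×10⁻⁷)(2200)²(1.075×10^-3)/(0.686 m) = 9.533×10^-3 H.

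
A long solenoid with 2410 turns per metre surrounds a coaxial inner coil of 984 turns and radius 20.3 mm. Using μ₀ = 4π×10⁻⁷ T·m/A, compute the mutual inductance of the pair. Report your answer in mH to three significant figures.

The outer solenoid produces a uniform field B₁ = μ₀n₁I₁ across the inner coil,
so the flux linkage is N₂Φ = N₂B₁A₂ = μ₀n₁N₂A₂·I₁, giving M = μ₀n₁N₂A₂.
A₂ = πr² = π(2.030×10^-2 m)² = 1.2946×10^-3 m².
M = (4π×10⁻⁷)(2410)(984)(1.2946×10^-3) = 3.858×10^-3 H.

M ≈ 3.86 mH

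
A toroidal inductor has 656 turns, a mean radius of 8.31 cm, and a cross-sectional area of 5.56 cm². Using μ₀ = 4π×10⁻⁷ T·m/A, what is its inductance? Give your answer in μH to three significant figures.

L ≈ 576 μH

For a thin toroid, L = μ₀N²A/(2πR).
L = (4π×10⁻⁷)(656)²(5.560×10^-4) / (2π×8.310×10^-2 m) = 5.759×10^-4 H.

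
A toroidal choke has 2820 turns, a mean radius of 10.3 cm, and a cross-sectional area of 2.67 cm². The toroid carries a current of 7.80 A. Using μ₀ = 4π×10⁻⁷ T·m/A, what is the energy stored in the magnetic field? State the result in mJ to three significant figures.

U ≈ 125 mJ

L = μ₀N²A/(2πR) = (4π×10⁻⁷)(2820)²(2.670×10^-4)/(2π×0.103) = 4.123×10^-3 H.
U = ½LI² = ½(4.123×10^-3)(7.80)² = 0.1254 J.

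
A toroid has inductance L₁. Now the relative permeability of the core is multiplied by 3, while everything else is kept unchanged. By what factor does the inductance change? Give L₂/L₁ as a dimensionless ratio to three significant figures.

L₂/L₁ = 3.00

For a toroid, L ∝ μᵣN²A/R.
L₂/L₁ = (3) = 3.00.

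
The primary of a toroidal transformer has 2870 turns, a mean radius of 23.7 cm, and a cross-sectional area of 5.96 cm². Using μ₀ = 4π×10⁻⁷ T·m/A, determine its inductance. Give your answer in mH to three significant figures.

For a thin toroid, L = μ₀N²A/(2πR).
L = (4π×10⁻⁷)(2870)²(5.960×10^-4) / (2π×0.237 m) = 4.143×10^-3 H.

L ≈ 4.14 mH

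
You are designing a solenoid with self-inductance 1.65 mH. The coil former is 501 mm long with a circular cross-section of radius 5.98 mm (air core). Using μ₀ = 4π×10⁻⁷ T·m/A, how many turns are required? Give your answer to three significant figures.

N ≈ 2420 turns

A = πr² = π(5.980×10^-3 m)² = 1.123×10^-4 m².
From L = μ₀N²A/ℓ, N = √(Lℓ / (μ₀A)).
N = √[(1.650×10^-3)(0.501) / ((4π×10⁻⁷)×1.123×10^-4)] = √(5.855×10^6) ≈ 2419.8.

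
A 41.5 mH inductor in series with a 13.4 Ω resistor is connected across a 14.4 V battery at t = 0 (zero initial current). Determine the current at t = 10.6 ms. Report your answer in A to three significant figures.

τ = L/R = 4.150×10^-2/13.4 = 3.097×10^-3 s; final current I_∞ = ε/R = 14.4/13.4 = 1.0746 A.
I(t) = I_∞(1 − e^(−t/τ)) with t/τ = 3.423.
I = (1.0746)(1 − e^(−3.423)) = 1.04 A.

I ≈ 1.04 A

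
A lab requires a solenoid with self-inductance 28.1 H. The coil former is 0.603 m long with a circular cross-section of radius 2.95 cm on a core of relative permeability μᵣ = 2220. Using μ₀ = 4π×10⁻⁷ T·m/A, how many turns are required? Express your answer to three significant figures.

N ≈ 1490 turns

A = πr² = π(2.950×10^-2 m)² = 2.734×10^-3 m².
From L = μ₀μᵣN²A/ℓ, N = √(Lℓ / (μ₀μᵣA)).
N = √[(28.1)(0.603) / ((4π×10⁻⁷)(2220)×2.734×10^-3)] = √(2.222×10^6) ≈ 1490.5.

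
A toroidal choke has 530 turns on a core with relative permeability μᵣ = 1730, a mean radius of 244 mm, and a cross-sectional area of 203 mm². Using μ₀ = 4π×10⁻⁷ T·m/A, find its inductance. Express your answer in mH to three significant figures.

For a thin toroid, L = μ₀μᵣN²A/(2πR).
L = (4π×10⁻⁷)(1730)(530)²(2.030×10^-4) / (2π×0.244 m) = 8.086×10^-2 H.

L ≈ 80.9 mH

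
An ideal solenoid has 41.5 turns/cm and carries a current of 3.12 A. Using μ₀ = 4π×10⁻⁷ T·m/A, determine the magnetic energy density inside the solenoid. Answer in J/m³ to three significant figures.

B = μ₀nI = (4π×10⁻⁷)(4.150×10^3)(3.12) = 1.627×10^-2 T.
u = B²/(2μ₀) = (1.627×10^-2)²/(2×4π×10⁻⁷) = 105.3 J/m³.

u ≈ 105 J/m³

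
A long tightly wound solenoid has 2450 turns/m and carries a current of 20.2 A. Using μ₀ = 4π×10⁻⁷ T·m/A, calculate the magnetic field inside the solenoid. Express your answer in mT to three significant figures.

Inside a long solenoid, B = μ₀nI.
B = (4π×10⁻⁷)(2.450×10^3 m⁻¹)(20.2 A) = 6.219×10^-2 T.

B ≈ 62.2 mT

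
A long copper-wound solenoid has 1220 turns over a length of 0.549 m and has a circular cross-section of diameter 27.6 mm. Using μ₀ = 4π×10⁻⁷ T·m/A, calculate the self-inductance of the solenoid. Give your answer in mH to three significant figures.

A = π(d/2)² = π(1.380×10^-2 m)² = 5.983×10^-4 m².
For a long solenoid, L = μ₀N²A/ℓ.
L = (4π×10⁻⁷)(1220)²(5.983×10^-4)/(0.549 m) = 2.038×10^-3 H.

L ≈ 2.04 mH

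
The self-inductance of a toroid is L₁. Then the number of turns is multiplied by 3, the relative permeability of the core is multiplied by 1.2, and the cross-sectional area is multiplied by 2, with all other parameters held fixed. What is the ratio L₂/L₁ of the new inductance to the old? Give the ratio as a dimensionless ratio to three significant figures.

L₂/L₁ = 21.6

For a toroid, L ∝ μᵣN²A/R.
L₂/L₁ = (3)^2 × (1.2) × (2) = 21.6.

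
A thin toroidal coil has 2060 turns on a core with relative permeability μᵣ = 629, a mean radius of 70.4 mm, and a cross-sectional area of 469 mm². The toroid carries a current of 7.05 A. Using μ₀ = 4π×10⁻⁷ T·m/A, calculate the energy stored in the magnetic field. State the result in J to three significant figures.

L = μ₀μᵣN²A/(2πR) = (4π×10⁻⁷)(629)(2060)²(4.690×10^-4)/(2π×7.040×10^-2) = 3.556 H.
U = ½LI² = ½(3.556)(7.05)² = 88.38 J.

U ≈ 88.4 J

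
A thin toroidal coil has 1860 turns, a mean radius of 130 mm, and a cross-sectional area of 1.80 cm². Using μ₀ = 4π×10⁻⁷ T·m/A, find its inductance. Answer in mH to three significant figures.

For a thin toroid, L = μ₀N²A/(2πR).
L = (4π×10⁻⁷)(1860)²(1.800×10^-4) / (2π×0.13 m) = 9.580×10^-4 H.

L ≈ 0.958 mH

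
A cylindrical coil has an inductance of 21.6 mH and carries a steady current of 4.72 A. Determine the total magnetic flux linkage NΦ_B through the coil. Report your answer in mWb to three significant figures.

NΦ_B ≈ 102 mWb

From L = NΦ_B/I, the flux linkage is NΦ_B = LI.
NΦ_B = (2.160×10^-2 H)(4.72 A) = 0.102 Wb.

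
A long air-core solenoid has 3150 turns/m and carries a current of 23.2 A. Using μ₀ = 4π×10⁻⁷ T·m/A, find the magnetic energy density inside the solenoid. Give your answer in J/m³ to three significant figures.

u ≈ 3360 J/m³

B = μ₀nI = (4π×10⁻⁷)(3.150×10^3)(23.2) = 9.184×10^-2 T.
u = B²/(2μ₀) = (9.184×10^-2)²/(2×4π×10⁻⁷) = 3.356×10^3 J/m³.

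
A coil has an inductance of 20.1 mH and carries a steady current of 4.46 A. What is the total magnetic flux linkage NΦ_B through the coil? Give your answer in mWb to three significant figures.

NΦ_B ≈ 89.6 mWb

From L = NΦ_B/I, the flux linkage is NΦ_B = LI.
NΦ_B = (2.010×10^-2 H)(4.46 A) = 8.9646×10^-2 Wb.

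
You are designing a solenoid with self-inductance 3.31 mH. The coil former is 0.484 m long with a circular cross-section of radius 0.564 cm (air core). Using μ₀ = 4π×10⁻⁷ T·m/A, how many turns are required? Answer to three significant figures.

A = πr² = π(5.640×10^-3 m)² = 9.993×10^-5 m².
From L = μ₀N²A/ℓ, N = √(Lℓ / (μ₀A)).
N = √[(3.310×10^-3)(0.484) / ((4π×10⁻⁷)×9.993×10^-5)] = √(1.276×10^7) ≈ 3571.7.

N ≈ 3570 turns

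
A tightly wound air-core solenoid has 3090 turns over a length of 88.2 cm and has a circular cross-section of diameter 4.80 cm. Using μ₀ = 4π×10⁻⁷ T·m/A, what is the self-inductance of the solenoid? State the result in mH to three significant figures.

A = π(d/2)² = π(2.400×10^-2 m)² = 1.810×10^-3 m².
For a long solenoid, L = μ₀N²A/ℓ.
L = (4π×10⁻⁷)(3090)²(1.810×10^-3)/(0.882 m) = 2.462×10^-2 H.

L ≈ 24.6 mH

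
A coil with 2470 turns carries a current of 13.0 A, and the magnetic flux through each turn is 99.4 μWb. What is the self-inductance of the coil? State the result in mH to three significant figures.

L ≈ 18.9 mH

Self-inductance is defined by L = NΦ_B/I (flux linkage over current).
L = (2470)(9.940×10^-5 Wb)/(13.0 A) = 1.889×10^-2 H.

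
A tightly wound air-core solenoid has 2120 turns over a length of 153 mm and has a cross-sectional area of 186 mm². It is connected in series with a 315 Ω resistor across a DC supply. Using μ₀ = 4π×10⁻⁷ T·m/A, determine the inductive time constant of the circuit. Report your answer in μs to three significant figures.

τ ≈ 21.8 μs

A = 186 mm² = 1.860×10^-4 m².
L = μ₀N²A/ℓ = (4π×10⁻⁷)(2120)²(1.860×10^-4)/(0.153) = 6.866×10^-3 H.
τ = L/R = (6.866×10^-3)/(315) = 2.180×10^-5 s.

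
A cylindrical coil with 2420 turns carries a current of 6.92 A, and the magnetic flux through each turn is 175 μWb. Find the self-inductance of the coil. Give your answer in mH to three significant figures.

Self-inductance is defined by L = NΦ_B/I (flux linkage over current).
L = (2420)(1.750×10^-4 Wb)/(6.92 A) = 6.120×10^-2 H.

L ≈ 61.2 mH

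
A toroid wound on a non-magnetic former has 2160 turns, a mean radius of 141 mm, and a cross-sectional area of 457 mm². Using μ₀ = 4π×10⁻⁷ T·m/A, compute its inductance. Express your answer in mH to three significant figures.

For a thin toroid, L = μ₀N²A/(2πR).
L = (4π×10⁻⁷)(2160)²(4.570×10^-4) / (2π×0.141 m) = 3.024×10^-3 H.

L ≈ 3.02 mH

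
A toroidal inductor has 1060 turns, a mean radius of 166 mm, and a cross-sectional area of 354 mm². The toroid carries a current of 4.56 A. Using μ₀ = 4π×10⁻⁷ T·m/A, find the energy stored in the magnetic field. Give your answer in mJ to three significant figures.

U ≈ 4.98 mJ

L = μ₀N²A/(2πR) = (4π×10⁻⁷)(1060)²(3.540×10^-4)/(2π×0.166) = 4.792×10^-4 H.
U = ½LI² = ½(4.792×10^-4)(4.56)² = 4.982×10^-3 J.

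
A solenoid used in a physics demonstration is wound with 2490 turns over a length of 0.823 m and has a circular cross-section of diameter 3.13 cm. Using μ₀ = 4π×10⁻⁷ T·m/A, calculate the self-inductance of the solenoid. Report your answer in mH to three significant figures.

A = π(d/2)² = π(1.565×10^-2 m)² = 7.694×10^-4 m².
For a long solenoid, L = μ₀N²A/ℓ.
L = (4π×10⁻⁷)(2490)²(7.694×10^-4)/(0.823 m) = 7.284×10^-3 H.

L ≈ 7.28 mH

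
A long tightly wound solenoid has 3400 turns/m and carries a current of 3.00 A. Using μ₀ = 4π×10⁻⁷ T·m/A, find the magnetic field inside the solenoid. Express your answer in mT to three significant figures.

B ≈ 12.8 mT

Inside a long solenoid, B = μ₀nI.
B = (4π×10⁻⁷)(3.400×10^3 m⁻¹)(3.00 A) = 1.282×10^-2 T.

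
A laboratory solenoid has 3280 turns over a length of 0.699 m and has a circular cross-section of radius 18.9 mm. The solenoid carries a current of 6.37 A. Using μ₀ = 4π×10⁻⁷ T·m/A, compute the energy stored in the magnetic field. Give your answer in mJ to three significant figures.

U ≈ 440 mJ

A = πr² = π(1.890×10^-2 m)² = 1.122×10^-3 m².
L = μ₀N²A/ℓ = (4π×10⁻⁷)(3280)²(1.122×10^-3)/(0.699) = 2.170×10^-2 H.
U = ½LI² = ½(2.170×10^-2)(6.37)² = 0.4404 J.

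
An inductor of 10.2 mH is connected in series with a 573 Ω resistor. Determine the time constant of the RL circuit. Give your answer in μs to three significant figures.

τ = L/R = (1.020×10^-2 H)/(573 Ω) = 1.780×10^-5 s.

τ ≈ 17.8 μs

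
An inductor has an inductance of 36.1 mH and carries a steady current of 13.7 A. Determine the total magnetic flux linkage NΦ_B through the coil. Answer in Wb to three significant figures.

From L = NΦ_B/I, the flux linkage is NΦ_B = LI.
NΦ_B = (3.610×10^-2 H)(13.7 A) = 0.4946 Wb.

NΦ_B ≈ 0.495 Wb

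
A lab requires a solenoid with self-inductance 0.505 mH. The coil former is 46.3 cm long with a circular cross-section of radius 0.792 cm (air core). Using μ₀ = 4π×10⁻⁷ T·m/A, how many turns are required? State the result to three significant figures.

N ≈ 972 turns

A = πr² = π(7.920×10^-3 m)² = 1.971×10^-4 m².
From L = μ₀N²A/ℓ, N = √(Lℓ / (μ₀A)).
N = √[(5.050×10^-4)(0.463) / ((4π×10⁻⁷)×1.971×10^-4)] = √(9.442×10^5) ≈ 971.7.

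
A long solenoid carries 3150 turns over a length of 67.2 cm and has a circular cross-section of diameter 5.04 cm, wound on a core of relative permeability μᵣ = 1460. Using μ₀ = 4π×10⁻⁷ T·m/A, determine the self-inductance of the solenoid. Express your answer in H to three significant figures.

L ≈ 54.0 H

A = π(d/2)² = π(2.520×10^-2 m)² = 1.995×10^-3 m².
For a long solenoid, L = μ₀μᵣN²A/ℓ.
L = (4π×10⁻⁷)(1460)(3150)²(1.995×10^-3)/(0.672 m) = 54.046 H.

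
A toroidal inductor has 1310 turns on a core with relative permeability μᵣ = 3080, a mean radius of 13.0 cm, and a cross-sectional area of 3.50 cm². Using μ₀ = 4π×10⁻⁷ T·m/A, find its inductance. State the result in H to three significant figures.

For a thin toroid, L = μ₀μᵣN²A/(2πR).
L = (4π×10⁻⁷)(3080)(1310)²(3.500×10^-4) / (2π×0.13 m) = 2.846 H.

L ≈ 2.85 H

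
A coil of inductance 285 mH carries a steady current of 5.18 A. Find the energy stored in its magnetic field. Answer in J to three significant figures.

Stored magnetic energy: U = ½LI².
U = ½(0.285 H)(5.18 A)² = 3.824 J.

U ≈ 3.82 J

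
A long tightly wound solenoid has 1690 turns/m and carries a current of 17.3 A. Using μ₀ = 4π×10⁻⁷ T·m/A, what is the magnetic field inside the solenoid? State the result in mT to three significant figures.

B ≈ 36.7 mT

Inside a long solenoid, B = μ₀nI.
B = (4π×10⁻⁷)(1.690×10^3 m⁻¹)(17.3 A) = 3.674×10^-2 T.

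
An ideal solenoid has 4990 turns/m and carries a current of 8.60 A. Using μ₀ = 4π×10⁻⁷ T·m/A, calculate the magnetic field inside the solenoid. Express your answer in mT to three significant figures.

B ≈ 53.9 mT

Inside a long solenoid, B = μ₀nI.
B = (4π×10⁻⁷)(4.990×10^3 m⁻¹)(8.60 A) = 5.393×10^-2 T.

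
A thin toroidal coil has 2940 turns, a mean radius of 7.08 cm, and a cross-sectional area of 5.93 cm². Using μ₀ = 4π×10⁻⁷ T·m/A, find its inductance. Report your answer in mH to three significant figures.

L ≈ 14.5 mH

For a thin toroid, L = μ₀N²A/(2πR).
L = (4π×10⁻⁷)(2940)²(5.930×10^-4) / (2π×7.080×10^-2 m) = 1.448×10^-2 H.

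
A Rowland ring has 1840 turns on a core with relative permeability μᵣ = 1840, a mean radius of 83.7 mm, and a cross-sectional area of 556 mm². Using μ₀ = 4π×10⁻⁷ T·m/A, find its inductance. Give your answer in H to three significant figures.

L ≈ 8.28 H

For a thin toroid, L = μ₀μᵣN²A/(2πR).
L = (4π×10⁻⁷)(1840)(1840)²(5.560×10^-4) / (2π×8.370×10^-2 m) = 8.276 H.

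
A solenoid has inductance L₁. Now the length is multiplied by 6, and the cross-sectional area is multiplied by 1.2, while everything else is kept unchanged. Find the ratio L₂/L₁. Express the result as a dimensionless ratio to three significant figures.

For a solenoid, L ∝ μᵣN²A/ℓ.
L₂/L₁ = (6)^-1 × (1.2) = 0.200.

L₂/L₁ = 0.200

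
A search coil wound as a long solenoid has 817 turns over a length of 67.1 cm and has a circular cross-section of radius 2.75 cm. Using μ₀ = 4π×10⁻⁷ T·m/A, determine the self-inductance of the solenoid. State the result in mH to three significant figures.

L ≈ 2.97 mH

A = πr² = π(2.750×10^-2 m)² = 2.376×10^-3 m².
For a long solenoid, L = μ₀N²A/ℓ.
L = (4π×10⁻⁷)(817)²(2.376×10^-3)/(0.671 m) = 2.970×10^-3 H.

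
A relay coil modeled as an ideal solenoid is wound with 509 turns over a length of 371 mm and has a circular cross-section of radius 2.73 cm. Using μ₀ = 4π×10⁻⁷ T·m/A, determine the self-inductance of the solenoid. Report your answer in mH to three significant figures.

L ≈ 2.05 mH

A = πr² = π(2.730×10^-2 m)² = 2.341×10^-3 m².
For a long solenoid, L = μ₀N²A/ℓ.
L = (4π×10⁻⁷)(509)²(2.341×10^-3)/(0.371 m) = 2.0547×10^-3 H.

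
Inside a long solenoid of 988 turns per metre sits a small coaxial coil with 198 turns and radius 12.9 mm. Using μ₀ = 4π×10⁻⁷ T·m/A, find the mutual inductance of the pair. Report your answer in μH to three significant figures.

M ≈ 129 μH

The outer solenoid produces a uniform field B₁ = μ₀n₁I₁ across the inner coil,
so the flux linkage is N₂Φ = N₂B₁A₂ = μ₀n₁N₂A₂·I₁, giving M = μ₀n₁N₂A₂.
A₂ = πr² = π(1.290×10^-2 m)² = 5.228×10^-4 m².
M = (4π×10⁻⁷)(988)(198)(5.228×10^-4) = 1.285×10^-4 H.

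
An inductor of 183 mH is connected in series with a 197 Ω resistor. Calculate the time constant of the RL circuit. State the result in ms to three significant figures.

τ ≈ 0.929 ms

τ = L/R = (0.183 H)/(197 Ω) = 9.289×10^-4 s.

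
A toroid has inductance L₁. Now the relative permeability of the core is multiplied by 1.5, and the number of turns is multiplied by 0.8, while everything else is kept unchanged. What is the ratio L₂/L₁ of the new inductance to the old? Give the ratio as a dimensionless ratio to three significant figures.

For a toroid, L ∝ μᵣN²A/R.
L₂/L₁ = (1.5) × (0.8)^2 = 0.960.

L₂/L₁ = 0.960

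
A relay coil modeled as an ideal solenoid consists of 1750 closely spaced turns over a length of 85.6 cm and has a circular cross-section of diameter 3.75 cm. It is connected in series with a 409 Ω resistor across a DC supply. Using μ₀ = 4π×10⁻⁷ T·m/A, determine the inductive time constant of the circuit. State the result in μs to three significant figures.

A = π(d/2)² = π(1.875×10^-2 m)² = 1.104×10^-3 m².
L = μ₀N²A/ℓ = (4π×10⁻⁷)(1750)²(1.104×10^-3)/(0.856) = 4.966×10^-3 H.
τ = L/R = (4.966×10^-3)/(409) = 1.214×10^-5 s.

τ ≈ 12.1 μs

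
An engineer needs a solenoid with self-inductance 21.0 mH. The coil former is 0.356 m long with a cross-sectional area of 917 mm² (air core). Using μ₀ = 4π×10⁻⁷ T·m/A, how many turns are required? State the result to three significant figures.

A = 917 mm² = 9.170×10^-4 m².
From L = μ₀N²A/ℓ, N = √(Lℓ / (μ₀A)).
N = √[(2.100×10^-2)(0.356) / ((4π×10⁻⁷)×9.170×10^-4)] = √(6.488×10^6) ≈ 2547.1.

N ≈ 2550 turns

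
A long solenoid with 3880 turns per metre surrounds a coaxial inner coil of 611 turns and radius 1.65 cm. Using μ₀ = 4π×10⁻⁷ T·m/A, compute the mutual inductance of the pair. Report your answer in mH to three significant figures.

The outer solenoid produces a uniform field B₁ = μ₀n₁I₁ across the inner coil,
so the flux linkage is N₂Φ = N₂B₁A₂ = μ₀n₁N₂A₂·I₁, giving M = μ₀n₁N₂A₂.
A₂ = πr² = π(1.650×10^-2 m)² = 8.553×10^-4 m².
M = (4π×10⁻⁷)(3880)(611)(8.553×10^-4) = 2.548×10^-3 H.

M ≈ 2.55 mH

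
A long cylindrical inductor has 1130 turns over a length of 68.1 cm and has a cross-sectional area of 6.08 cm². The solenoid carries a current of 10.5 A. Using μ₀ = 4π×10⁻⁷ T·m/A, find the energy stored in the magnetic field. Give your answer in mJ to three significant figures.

U ≈ 79.0 mJ

A = 6.08 cm² = 6.080×10^-4 m².
L = μ₀N²A/ℓ = (4π×10⁻⁷)(1130)²(6.080×10^-4)/(0.681) = 1.433×10^-3 H.
U = ½LI² = ½(1.433×10^-3)(10.5)² = 7.897×10^-2 J.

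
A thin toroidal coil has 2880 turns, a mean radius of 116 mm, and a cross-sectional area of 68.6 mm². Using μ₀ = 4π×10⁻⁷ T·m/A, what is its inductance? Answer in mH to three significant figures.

For a thin toroid, L = μ₀N²A/(2πR).
L = (4π×10⁻⁷)(2880)²(6.860×10^-5) / (2π×0.116 m) = 9.810×10^-4 H.

L ≈ 0.981 mH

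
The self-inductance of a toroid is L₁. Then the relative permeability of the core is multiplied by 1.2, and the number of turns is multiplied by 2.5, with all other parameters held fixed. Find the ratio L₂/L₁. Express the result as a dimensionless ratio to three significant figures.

For a toroid, L ∝ μᵣN²A/R.
L₂/L₁ = (1.2) × (2.5)^2 = 7.50.

L₂/L₁ = 7.50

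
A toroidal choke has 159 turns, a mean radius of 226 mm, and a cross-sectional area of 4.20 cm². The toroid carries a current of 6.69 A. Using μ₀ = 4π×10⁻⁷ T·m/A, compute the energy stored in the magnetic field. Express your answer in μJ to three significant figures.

L = μ₀N²A/(2πR) = (4π×10⁻⁷)(159)²(4.200×10^-4)/(2π×0.226) = 9.396×10^-6 H.
U = ½LI² = ½(9.396×10^-6)(6.69)² = 2.103×10^-4 J.

U ≈ 210 μJ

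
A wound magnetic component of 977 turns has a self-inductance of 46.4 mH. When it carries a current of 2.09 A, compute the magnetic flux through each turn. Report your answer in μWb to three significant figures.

Φ_B ≈ 99.3 μWb

From L = NΦ_B/I, the flux per turn is Φ_B = LI/N.
Φ_B = (4.640×10^-2 H)(2.09 A)/977 = 9.926×10^-5 Wb.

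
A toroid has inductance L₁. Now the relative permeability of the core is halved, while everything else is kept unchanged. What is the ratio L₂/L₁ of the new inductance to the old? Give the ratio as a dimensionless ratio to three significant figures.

For a toroid, L ∝ μᵣN²A/R.
L₂/L₁ = (0.5) = 0.500.

L₂/L₁ = 0.500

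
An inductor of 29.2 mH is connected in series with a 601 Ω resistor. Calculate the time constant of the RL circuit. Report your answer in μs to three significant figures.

τ = L/R = (2.920×10^-2 H)/(601 Ω) = 4.859×10^-5 s.

τ ≈ 48.6 μs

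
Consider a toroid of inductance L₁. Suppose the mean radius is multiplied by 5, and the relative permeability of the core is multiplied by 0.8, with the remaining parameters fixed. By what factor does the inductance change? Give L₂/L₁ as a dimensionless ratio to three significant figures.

L₂/L₁ = 0.160

For a toroid, L ∝ μᵣN²A/R.
L₂/L₁ = (5)^-1 × (0.8) = 0.160.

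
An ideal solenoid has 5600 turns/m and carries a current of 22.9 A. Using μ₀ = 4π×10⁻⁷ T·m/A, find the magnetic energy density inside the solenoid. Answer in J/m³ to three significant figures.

u ≈ 10300 J/m³

B = μ₀nI = (4π×10⁻⁷)(5.600×10^3)(22.9) = 0.1612 T.
u = B²/(2μ₀) = (0.1612)²/(2×4π×10⁻⁷) = 1.033×10^4 J/m³.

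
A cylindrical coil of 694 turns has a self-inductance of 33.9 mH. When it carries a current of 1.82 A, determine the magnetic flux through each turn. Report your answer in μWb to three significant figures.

From L = NΦ_B/I, the flux per turn is Φ_B = LI/N.
Φ_B = (3.390×10^-2 H)(1.82 A)/694 = 8.890×10^-5 Wb.

Φ_B ≈ 88.9 μWb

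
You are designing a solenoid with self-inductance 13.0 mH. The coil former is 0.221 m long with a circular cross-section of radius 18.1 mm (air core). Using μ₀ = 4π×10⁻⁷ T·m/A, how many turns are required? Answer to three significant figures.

A = πr² = π(1.810×10^-2 m)² = 1.029×10^-3 m².
From L = μ₀N²A/ℓ, N = √(Lℓ / (μ₀A)).
N = √[(1.300×10^-2)(0.221) / ((4π×10⁻⁷)×1.029×10^-3)] = √(2.221×10^6) ≈ 1490.4.

N ≈ 1490 turns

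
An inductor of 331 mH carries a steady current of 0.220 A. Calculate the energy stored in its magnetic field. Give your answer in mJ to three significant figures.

Stored magnetic energy: U = ½LI².
U = ½(0.331 H)(0.220 A)² = 8.010×10^-3 J.

U ≈ 8.01 mJ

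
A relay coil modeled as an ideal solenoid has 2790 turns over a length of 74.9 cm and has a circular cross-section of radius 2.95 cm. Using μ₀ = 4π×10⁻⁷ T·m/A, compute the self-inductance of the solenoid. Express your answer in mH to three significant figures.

L ≈ 35.7 mH

A = πr² = π(2.950×10^-2 m)² = 2.734×10^-3 m².
For a long solenoid, L = μ₀N²A/ℓ.
L = (4π×10⁻⁷)(2790)²(2.734×10^-3)/(0.749 m) = 3.571×10^-2 H.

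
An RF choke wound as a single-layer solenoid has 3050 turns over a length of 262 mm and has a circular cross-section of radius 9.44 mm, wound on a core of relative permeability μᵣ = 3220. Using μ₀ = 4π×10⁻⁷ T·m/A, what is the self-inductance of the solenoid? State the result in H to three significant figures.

L ≈ 40.2 H

A = πr² = π(9.440×10^-3 m)² = 2.800×10^-4 m².
For a long solenoid, L = μ₀μᵣN²A/ℓ.
L = (4π×10⁻⁷)(3220)(3050)²(2.800×10^-4)/(0.262 m) = 40.22 H.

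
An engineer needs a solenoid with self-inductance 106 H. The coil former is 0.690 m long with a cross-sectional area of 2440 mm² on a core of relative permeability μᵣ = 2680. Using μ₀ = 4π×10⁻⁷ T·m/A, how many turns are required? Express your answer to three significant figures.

A = 2440 mm² = 2.440×10^-3 m².
From L = μ₀μᵣN²A/ℓ, N = √(Lℓ / (μ₀μᵣA)).
N = √[(106)(0.69) / ((4π×10⁻⁷)(2680)×2.440×10^-3)] = √(8.901×10^6) ≈ 2983.4.

N ≈ 2980 turns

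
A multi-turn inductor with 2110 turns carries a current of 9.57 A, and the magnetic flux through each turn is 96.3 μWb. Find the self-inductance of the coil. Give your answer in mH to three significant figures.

Self-inductance is defined by L = NΦ_B/I (flux linkage over current).
L = (2110)(9.630×10^-5 Wb)/(9.57 A) = 2.123×10^-2 H.

L ≈ 21.2 mH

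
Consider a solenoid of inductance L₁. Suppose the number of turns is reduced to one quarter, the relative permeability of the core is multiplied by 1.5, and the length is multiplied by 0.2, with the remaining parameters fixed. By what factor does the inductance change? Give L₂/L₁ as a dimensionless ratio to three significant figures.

L₂/L₁ = 0.469

For a solenoid, L ∝ μᵣN²A/ℓ.
L₂/L₁ = (0.25)^2 × (1.5) × (0.2)^-1 = 0.469.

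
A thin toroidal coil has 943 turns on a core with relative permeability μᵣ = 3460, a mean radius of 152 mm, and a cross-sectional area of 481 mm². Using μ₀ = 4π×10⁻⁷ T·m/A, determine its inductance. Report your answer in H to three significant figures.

L ≈ 1.95 H

For a thin toroid, L = μ₀μᵣN²A/(2πR).
L = (4π×10⁻⁷)(3460)(943)²(4.810×10^-4) / (2π×0.152 m) = 1.947 H.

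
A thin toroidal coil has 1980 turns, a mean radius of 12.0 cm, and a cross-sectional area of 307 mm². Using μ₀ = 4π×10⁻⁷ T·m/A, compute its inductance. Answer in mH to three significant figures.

For a thin toroid, L = μ₀N²A/(2πR).
L = (4π×10⁻⁷)(1980)²(3.070×10^-4) / (2π×0.12 m) = 2.006×10^-3 H.

L ≈ 2.01 mH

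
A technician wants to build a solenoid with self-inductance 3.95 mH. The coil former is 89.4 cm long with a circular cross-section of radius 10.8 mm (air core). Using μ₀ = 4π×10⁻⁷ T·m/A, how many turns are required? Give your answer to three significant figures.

A = πr² = π(1.080×10^-2 m)² = 3.664×10^-4 m².
From L = μ₀N²A/ℓ, N = √(Lℓ / (μ₀A)).
N = √[(3.950×10^-3)(0.894) / ((4π×10⁻⁷)×3.664×10^-4)] = √(7.669×10^6) ≈ 2769.3.

N ≈ 2770 turns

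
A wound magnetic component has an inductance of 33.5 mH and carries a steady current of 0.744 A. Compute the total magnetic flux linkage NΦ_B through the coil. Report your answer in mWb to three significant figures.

NΦ_B ≈ 24.9 mWb

From L = NΦ_B/I, the flux linkage is NΦ_B = LI.
NΦ_B = (3.350×10^-2 H)(0.744 A) = 2.492×10^-2 Wb.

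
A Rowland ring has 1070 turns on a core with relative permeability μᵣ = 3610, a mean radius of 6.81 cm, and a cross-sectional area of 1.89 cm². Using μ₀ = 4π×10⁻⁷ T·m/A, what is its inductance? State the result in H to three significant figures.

For a thin toroid, L = μ₀μᵣN²A/(2πR).
L = (4π×10⁻⁷)(3610)(1070)²(1.890×10^-4) / (2π×6.810×10^-2 m) = 2.294 H.

L ≈ 2.29 H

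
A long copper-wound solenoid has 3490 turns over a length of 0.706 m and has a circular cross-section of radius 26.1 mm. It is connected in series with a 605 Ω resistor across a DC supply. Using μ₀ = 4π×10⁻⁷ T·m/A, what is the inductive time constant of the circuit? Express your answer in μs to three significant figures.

τ ≈ 76.7 μs

A = πr² = π(2.610×10^-2 m)² = 2.140×10^-3 m².
L = μ₀N²A/ℓ = (4π×10⁻⁷)(3490)²(2.140×10^-3)/(0.706) = 4.640×10^-2 H.
τ = L/R = (4.640×10^-2)/(605) = 7.669×10^-5 s.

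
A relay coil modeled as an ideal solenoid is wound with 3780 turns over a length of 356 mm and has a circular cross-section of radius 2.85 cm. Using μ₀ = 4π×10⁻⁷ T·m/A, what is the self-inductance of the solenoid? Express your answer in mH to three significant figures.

A = πr² = π(2.850×10^-2 m)² = 2.552×10^-3 m².
For a long solenoid, L = μ₀N²A/ℓ.
L = (4π×10⁻⁷)(3780)²(2.552×10^-3)/(0.356 m) = 0.1287 H.

L ≈ 129 mH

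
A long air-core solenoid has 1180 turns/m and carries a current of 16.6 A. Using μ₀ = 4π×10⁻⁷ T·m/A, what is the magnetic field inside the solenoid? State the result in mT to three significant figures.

B ≈ 24.6 mT

Inside a long solenoid, B = μ₀nI.
B = (4π×10⁻⁷)(1.180×10^3 m⁻¹)(16.6 A) = 2.462×10^-2 T.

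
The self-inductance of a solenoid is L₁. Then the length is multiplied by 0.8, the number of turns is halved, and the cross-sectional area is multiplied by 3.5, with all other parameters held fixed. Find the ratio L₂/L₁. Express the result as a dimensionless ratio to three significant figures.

L₂/L₁ = 1.09

For a solenoid, L ∝ μᵣN²A/ℓ.
L₂/L₁ = (0.8)^-1 × (0.5)^2 × (3.5) = 1.09.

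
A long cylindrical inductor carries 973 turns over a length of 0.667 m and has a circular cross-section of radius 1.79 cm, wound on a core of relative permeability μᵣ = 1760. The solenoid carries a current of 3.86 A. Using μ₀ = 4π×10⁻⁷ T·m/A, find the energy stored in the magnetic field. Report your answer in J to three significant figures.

A = πr² = π(1.790×10^-2 m)² = 1.007×10^-3 m².
L = μ₀μᵣN²A/ℓ = (4π×10⁻⁷)(1760)(973)²(1.007×10^-3)/(0.667) = 3.16 H.
U = ½LI² = ½(3.16)(3.86)² = 23.54 J.

U ≈ 23.5 J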